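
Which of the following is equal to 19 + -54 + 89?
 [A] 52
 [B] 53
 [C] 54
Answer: C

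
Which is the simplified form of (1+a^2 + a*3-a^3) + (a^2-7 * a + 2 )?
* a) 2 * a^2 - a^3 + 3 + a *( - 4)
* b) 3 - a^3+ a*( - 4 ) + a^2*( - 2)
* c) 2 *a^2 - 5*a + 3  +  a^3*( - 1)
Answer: a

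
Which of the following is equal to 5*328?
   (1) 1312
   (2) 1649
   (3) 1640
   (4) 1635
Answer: 3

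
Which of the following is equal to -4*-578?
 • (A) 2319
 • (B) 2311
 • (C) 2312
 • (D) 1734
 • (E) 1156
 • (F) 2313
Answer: C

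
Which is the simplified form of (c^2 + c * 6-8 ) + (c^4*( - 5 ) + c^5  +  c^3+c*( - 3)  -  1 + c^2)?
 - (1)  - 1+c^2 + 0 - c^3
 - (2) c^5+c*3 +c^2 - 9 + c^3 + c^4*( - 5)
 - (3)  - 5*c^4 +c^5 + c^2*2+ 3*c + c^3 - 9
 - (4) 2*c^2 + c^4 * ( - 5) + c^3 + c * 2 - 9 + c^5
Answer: 3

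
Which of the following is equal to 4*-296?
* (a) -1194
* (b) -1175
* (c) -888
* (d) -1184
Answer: d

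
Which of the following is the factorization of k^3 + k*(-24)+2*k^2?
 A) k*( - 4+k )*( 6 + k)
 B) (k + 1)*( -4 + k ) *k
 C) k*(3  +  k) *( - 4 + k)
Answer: A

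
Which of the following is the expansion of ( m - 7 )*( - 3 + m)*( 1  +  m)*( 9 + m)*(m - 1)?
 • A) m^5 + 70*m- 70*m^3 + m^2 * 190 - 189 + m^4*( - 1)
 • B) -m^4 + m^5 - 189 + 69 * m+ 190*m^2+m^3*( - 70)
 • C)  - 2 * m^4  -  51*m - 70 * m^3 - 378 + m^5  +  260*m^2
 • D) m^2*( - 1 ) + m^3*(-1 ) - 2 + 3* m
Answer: B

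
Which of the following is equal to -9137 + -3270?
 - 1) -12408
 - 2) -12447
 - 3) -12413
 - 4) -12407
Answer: 4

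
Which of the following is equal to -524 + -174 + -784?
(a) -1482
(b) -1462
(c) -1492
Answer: a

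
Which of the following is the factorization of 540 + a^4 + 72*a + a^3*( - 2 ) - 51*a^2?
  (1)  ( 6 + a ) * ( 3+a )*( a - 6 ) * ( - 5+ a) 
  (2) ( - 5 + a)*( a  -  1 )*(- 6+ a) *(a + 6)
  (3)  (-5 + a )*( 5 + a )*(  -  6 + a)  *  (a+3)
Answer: 1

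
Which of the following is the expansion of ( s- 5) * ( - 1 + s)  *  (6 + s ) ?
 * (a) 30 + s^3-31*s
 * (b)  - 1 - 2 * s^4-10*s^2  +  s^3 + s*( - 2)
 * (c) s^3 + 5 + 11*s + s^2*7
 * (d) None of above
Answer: a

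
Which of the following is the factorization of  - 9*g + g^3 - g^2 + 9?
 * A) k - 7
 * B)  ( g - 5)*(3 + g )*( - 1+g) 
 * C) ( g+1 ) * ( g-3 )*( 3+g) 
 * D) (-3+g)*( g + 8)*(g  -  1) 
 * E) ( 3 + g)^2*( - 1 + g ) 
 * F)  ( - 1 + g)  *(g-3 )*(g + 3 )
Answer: F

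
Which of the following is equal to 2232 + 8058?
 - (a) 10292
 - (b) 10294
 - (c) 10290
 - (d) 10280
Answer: c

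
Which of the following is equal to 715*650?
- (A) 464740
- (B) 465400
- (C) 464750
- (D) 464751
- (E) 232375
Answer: C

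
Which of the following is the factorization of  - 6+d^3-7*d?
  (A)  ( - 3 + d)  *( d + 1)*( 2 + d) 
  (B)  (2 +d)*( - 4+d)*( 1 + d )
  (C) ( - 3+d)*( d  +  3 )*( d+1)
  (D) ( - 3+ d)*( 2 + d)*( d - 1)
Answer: A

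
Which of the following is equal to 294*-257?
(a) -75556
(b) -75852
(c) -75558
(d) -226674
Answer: c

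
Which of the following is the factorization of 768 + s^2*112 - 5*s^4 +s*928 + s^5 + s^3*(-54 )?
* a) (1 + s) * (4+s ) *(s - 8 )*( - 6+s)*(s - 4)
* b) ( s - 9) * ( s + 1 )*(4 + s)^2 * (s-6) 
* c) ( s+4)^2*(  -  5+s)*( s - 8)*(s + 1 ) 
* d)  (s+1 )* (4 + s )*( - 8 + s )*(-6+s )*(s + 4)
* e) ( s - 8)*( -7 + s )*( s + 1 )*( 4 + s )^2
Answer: d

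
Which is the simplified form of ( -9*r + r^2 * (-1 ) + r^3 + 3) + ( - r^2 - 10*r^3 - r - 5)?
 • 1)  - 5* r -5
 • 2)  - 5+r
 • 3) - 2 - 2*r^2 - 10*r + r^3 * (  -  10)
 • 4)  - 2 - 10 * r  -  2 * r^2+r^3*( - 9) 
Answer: 4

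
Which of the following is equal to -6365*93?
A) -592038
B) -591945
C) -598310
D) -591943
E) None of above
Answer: B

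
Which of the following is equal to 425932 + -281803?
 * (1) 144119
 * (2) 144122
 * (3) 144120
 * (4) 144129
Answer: 4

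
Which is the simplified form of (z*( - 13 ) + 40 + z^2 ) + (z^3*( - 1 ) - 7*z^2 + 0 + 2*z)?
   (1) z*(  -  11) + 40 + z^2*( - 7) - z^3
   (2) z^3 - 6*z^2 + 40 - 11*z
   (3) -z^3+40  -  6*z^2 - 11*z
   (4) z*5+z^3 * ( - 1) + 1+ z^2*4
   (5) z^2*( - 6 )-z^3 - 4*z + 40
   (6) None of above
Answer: 3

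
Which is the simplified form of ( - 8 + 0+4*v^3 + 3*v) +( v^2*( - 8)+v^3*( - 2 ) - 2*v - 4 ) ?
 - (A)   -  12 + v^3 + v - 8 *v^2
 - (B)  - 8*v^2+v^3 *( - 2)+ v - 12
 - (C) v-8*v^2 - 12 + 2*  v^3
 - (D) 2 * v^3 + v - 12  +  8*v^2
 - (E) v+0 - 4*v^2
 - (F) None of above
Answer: C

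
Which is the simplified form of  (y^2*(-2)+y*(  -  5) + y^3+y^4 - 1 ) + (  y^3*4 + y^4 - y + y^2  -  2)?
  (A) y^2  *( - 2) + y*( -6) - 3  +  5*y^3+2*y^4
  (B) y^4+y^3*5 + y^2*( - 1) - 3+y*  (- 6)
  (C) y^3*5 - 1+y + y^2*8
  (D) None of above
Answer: D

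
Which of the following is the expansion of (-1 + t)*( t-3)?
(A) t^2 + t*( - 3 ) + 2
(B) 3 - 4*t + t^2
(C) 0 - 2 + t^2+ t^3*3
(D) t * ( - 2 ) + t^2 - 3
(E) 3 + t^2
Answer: B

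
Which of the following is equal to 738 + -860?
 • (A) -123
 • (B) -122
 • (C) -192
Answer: B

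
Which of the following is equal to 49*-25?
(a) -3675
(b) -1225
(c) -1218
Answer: b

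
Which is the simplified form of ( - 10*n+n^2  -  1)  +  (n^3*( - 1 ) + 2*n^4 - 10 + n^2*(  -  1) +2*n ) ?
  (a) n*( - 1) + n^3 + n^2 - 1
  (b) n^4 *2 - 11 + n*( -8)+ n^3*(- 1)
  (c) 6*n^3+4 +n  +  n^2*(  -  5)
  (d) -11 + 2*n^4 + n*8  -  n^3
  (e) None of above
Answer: b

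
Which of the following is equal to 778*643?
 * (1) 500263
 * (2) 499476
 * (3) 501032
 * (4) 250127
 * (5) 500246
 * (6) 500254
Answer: 6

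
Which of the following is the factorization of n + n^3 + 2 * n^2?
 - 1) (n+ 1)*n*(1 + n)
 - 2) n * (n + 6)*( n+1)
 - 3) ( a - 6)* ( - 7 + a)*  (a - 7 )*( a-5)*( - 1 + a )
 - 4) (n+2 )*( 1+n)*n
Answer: 1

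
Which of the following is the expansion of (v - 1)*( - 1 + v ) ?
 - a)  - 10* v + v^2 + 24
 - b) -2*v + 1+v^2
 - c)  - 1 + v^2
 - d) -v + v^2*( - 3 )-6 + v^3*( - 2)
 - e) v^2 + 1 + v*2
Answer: b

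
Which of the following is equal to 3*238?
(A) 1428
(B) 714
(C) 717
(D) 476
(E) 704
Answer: B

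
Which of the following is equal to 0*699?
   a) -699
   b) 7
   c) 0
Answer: c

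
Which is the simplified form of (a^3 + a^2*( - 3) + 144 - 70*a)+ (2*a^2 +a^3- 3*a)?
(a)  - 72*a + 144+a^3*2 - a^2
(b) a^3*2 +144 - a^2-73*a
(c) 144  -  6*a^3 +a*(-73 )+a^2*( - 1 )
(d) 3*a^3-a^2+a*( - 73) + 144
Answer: b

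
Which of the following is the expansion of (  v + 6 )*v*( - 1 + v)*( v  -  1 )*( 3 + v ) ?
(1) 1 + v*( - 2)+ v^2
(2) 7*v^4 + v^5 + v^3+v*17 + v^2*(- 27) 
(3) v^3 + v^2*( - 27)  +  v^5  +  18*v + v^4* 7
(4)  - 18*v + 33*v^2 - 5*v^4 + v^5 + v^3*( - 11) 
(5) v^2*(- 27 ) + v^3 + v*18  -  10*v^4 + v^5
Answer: 3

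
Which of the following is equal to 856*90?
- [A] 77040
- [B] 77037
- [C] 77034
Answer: A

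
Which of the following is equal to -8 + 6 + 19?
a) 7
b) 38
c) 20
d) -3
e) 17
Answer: e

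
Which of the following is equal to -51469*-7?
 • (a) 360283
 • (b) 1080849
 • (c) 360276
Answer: a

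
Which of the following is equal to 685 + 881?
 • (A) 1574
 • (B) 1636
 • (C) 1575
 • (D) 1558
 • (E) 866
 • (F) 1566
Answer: F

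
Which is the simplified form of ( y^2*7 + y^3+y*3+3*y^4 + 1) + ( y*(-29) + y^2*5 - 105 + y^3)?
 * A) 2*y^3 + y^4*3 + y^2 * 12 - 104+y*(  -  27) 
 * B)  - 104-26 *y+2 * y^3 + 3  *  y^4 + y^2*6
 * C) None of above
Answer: C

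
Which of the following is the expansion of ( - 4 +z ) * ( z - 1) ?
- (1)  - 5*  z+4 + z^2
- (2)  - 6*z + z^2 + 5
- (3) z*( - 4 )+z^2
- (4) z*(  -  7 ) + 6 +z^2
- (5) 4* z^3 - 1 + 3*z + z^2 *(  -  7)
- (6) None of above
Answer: 1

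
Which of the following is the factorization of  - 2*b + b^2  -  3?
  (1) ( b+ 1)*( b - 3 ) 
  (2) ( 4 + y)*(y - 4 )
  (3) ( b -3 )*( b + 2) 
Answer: 1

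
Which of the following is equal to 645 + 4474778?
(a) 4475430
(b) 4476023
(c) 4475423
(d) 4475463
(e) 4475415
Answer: c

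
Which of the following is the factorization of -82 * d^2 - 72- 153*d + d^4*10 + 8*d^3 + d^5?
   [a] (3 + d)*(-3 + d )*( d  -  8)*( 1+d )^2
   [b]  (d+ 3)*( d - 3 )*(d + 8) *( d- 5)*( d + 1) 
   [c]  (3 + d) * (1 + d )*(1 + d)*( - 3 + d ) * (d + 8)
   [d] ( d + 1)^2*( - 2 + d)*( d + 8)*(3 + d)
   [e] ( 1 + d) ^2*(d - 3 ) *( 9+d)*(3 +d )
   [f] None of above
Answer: c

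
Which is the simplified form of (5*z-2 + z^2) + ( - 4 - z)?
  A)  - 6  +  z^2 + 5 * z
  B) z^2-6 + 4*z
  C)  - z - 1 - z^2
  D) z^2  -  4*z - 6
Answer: B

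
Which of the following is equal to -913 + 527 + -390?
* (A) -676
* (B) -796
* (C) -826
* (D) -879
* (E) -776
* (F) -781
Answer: E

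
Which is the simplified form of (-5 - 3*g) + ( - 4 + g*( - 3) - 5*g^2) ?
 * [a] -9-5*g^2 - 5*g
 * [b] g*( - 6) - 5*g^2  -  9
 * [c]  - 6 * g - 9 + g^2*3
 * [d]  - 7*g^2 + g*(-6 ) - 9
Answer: b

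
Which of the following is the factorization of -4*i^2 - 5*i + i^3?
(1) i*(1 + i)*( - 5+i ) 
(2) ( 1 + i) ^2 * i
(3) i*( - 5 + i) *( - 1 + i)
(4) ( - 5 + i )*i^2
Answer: 1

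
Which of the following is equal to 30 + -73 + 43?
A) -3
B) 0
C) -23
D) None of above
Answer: B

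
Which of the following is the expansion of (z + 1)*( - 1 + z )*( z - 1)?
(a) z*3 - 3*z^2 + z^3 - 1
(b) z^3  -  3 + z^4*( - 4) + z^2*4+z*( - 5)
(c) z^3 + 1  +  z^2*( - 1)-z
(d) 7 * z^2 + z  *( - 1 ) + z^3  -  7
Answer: c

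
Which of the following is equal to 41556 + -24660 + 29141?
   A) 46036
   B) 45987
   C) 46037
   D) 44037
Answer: C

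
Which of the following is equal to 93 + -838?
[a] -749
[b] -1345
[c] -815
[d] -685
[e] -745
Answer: e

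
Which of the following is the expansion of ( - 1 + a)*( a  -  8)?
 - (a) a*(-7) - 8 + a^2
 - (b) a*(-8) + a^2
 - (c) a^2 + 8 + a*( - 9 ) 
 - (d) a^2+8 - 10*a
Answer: c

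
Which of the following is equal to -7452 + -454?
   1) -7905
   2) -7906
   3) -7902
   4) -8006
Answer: 2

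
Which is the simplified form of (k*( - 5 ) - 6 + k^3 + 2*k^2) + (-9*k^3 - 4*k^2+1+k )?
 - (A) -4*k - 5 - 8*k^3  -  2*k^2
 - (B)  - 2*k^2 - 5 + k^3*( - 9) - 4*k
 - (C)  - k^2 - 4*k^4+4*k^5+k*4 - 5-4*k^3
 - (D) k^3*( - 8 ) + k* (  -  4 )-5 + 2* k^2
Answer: A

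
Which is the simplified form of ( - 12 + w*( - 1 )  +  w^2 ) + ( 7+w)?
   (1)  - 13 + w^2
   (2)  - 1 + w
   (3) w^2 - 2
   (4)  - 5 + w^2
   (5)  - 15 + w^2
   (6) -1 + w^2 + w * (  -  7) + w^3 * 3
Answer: 4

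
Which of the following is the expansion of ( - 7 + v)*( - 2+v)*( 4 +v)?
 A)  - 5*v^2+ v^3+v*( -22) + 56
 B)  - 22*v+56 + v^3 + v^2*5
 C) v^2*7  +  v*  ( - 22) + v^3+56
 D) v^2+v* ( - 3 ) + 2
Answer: A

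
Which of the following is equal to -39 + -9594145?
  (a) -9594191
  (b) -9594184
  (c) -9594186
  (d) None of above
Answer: b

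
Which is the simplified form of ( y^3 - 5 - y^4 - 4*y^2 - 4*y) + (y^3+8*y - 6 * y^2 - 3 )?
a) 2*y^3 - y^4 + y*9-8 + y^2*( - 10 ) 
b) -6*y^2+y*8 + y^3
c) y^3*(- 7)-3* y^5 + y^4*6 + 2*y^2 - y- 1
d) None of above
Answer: d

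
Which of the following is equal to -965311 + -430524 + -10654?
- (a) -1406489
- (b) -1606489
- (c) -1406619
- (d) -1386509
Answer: a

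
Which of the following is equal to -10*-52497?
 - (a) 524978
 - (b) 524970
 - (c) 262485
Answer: b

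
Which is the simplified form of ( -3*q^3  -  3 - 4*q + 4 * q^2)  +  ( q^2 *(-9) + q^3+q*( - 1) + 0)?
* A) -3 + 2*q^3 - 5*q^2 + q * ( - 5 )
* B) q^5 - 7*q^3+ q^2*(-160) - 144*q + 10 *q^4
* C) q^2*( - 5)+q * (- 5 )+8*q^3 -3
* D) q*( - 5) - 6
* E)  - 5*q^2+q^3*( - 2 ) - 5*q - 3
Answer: E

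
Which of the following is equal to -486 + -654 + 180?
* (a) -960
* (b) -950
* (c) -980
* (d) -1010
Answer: a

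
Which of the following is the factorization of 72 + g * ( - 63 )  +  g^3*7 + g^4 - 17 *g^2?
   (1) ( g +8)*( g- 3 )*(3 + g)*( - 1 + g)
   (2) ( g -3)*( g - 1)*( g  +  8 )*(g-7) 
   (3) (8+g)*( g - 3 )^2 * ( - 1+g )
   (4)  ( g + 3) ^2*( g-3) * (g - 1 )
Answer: 1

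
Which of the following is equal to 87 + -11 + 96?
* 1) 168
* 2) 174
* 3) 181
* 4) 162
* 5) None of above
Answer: 5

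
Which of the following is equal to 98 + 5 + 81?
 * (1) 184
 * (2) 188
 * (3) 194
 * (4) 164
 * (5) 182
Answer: 1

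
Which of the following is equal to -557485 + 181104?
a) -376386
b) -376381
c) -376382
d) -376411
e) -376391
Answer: b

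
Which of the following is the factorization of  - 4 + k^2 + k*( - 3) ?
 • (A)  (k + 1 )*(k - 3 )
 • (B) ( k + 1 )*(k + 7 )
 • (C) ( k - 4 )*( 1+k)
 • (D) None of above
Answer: C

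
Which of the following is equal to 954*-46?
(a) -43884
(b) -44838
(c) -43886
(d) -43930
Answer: a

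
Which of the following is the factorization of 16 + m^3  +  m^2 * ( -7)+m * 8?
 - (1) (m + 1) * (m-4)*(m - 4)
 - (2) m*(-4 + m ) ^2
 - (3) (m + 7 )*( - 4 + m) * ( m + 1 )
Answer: 1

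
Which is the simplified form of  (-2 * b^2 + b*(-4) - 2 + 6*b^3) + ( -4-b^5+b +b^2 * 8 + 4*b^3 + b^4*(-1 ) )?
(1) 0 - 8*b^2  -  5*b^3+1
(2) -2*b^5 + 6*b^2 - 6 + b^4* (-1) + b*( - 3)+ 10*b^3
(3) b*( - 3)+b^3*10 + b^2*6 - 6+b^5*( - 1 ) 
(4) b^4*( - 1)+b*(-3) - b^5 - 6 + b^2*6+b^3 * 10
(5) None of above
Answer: 4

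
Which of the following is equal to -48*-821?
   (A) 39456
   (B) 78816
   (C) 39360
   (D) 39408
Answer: D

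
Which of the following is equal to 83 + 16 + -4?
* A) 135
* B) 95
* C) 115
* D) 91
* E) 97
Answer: B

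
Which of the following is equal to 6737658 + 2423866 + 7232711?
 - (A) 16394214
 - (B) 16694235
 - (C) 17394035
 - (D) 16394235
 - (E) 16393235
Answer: D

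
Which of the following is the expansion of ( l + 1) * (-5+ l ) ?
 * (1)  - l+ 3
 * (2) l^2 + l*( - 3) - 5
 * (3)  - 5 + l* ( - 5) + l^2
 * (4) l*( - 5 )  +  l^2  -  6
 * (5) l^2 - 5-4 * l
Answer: 5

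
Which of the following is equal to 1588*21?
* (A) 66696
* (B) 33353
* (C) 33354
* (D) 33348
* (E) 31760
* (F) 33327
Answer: D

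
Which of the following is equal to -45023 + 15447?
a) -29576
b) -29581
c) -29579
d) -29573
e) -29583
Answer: a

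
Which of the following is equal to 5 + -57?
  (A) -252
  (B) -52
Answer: B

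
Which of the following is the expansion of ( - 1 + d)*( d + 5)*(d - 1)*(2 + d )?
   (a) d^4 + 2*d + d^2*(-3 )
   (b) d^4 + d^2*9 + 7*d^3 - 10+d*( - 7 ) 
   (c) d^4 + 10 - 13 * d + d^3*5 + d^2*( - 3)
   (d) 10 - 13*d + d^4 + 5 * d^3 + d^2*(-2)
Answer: c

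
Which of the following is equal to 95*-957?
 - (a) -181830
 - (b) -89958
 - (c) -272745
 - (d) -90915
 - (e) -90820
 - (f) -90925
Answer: d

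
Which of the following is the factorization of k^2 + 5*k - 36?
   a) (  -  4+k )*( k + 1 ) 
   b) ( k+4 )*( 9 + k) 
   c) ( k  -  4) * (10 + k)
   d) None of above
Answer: d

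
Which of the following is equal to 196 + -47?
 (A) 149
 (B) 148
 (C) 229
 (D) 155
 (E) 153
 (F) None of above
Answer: A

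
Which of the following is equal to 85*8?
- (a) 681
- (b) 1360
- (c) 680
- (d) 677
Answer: c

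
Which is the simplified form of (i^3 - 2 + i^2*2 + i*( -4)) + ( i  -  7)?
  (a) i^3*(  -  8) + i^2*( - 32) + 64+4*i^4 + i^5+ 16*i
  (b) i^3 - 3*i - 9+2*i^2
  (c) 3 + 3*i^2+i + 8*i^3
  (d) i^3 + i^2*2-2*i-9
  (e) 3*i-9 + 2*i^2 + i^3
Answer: b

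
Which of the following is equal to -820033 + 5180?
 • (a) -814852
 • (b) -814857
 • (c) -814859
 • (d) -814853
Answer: d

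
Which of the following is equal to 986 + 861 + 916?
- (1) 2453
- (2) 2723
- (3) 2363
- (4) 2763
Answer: 4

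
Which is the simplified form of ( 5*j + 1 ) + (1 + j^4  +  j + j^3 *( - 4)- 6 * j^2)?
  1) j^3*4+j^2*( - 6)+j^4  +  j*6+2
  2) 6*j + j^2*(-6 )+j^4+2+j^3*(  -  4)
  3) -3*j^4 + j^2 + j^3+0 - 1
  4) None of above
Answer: 2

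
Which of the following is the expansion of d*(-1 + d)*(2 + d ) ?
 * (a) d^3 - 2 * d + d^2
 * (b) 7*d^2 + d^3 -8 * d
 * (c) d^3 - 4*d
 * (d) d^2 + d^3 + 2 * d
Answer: a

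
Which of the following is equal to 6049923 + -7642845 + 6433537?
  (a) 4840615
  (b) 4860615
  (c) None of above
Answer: a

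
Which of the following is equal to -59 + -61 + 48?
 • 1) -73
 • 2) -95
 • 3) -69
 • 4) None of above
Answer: 4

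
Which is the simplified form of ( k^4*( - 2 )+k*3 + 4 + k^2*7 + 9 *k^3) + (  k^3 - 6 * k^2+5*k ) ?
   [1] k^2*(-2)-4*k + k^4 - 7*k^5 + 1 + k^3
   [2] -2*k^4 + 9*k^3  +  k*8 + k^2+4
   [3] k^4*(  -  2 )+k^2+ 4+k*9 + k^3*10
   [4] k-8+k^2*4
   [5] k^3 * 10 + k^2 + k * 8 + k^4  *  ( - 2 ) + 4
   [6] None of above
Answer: 5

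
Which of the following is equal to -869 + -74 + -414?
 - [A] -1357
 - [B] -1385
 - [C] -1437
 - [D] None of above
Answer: A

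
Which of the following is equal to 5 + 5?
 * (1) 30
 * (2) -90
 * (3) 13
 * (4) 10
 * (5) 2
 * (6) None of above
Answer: 4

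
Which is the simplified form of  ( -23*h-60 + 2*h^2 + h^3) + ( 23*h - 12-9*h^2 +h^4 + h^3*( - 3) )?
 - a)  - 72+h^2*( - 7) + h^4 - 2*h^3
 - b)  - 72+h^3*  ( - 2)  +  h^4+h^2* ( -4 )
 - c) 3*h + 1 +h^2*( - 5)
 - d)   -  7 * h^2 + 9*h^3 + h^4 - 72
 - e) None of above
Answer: a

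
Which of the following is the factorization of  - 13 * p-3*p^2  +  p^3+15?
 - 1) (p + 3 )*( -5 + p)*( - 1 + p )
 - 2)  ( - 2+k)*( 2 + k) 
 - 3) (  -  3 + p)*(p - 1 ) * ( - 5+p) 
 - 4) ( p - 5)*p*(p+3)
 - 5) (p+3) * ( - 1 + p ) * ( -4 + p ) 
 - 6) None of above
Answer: 1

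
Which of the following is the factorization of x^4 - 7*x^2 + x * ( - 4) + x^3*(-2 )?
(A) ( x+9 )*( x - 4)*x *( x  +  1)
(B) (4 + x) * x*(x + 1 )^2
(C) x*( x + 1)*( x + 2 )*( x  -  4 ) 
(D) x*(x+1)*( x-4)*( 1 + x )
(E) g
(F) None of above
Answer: D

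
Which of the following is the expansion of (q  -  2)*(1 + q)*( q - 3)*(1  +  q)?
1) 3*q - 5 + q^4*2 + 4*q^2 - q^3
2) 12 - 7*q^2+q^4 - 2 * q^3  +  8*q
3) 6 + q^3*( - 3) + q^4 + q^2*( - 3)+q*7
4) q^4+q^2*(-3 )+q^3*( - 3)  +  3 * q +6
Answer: 3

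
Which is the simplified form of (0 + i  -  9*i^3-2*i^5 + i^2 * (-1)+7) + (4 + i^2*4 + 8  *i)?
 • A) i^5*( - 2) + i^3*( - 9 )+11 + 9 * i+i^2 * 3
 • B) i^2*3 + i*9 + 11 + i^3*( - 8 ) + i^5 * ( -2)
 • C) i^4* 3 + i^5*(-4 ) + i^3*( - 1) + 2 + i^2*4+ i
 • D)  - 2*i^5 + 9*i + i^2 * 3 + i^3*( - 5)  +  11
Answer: A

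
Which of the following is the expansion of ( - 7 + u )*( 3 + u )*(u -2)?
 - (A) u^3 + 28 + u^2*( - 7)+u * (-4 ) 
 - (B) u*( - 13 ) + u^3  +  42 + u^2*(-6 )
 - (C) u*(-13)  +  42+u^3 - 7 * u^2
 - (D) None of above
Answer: B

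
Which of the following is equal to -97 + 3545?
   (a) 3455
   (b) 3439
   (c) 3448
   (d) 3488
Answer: c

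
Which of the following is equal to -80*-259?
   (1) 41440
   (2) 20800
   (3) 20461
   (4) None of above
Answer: 4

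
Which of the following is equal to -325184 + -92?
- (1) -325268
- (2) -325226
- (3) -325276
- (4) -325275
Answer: 3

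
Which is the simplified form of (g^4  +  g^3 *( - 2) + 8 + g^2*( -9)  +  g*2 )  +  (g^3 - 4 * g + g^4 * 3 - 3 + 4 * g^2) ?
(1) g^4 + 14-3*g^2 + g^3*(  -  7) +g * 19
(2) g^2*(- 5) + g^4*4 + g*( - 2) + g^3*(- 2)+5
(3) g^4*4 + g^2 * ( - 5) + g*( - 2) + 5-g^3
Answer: 3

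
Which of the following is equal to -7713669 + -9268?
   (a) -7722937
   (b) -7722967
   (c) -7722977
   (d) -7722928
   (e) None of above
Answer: a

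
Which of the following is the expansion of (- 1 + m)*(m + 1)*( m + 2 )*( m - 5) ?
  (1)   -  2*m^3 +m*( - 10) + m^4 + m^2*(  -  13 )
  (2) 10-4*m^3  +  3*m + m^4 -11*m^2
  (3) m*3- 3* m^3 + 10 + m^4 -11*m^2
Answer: 3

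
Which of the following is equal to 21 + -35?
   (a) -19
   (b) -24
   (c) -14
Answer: c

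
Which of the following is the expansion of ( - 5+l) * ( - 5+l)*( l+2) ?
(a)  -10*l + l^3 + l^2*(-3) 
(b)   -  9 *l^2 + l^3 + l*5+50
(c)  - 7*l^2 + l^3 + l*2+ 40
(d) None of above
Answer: d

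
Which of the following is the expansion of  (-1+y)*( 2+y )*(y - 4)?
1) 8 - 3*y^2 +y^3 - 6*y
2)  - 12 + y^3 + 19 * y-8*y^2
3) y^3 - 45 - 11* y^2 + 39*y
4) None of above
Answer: 1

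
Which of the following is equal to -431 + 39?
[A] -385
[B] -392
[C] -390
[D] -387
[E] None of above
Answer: B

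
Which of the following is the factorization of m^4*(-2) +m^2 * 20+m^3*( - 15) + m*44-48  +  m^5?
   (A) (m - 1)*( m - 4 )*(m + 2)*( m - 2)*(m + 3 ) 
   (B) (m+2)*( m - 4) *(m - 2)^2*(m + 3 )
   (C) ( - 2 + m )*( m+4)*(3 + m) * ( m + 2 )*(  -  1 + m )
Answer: A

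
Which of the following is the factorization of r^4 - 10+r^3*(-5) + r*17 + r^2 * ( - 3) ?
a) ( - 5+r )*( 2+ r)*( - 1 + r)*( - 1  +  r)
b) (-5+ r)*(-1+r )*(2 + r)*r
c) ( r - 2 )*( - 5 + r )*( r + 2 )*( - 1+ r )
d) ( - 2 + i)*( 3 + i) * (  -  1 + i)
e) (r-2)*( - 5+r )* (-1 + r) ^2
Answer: a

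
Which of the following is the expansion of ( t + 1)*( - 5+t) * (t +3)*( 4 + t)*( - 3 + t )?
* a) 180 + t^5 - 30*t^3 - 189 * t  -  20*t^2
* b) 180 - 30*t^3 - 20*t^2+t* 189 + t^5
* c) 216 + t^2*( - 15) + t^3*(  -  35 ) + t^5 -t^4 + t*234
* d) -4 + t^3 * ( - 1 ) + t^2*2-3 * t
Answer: b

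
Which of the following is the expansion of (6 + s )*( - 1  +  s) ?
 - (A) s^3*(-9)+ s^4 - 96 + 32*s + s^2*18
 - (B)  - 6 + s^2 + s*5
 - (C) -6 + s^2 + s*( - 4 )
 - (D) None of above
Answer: B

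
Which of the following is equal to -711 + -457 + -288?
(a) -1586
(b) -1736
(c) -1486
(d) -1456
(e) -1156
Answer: d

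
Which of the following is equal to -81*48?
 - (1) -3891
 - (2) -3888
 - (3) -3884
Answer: 2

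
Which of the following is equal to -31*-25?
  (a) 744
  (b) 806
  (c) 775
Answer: c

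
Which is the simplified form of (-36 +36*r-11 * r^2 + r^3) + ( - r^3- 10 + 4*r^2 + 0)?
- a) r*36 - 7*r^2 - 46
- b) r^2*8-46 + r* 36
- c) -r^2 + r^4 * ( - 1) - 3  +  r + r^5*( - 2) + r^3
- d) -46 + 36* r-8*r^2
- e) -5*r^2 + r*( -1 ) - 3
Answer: a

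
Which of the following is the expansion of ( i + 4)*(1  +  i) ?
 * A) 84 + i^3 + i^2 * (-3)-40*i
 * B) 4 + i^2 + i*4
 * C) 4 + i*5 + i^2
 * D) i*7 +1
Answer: C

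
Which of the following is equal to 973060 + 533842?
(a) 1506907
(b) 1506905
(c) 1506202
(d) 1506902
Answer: d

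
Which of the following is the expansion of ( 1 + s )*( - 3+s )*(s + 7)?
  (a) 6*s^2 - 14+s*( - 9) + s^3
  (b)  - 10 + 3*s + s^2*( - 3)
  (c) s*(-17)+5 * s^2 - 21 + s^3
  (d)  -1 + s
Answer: c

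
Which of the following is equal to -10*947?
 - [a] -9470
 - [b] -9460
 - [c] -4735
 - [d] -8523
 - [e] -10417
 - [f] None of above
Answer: a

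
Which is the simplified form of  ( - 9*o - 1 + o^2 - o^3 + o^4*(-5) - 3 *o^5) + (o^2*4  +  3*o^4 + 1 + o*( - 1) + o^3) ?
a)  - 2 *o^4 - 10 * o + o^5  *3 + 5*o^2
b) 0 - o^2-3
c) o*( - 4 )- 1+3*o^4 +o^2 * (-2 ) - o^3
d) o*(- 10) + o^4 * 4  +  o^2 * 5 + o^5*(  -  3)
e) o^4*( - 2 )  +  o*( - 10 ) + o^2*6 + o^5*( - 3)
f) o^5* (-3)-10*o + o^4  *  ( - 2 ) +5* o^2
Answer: f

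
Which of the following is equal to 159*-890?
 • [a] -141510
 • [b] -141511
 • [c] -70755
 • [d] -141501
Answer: a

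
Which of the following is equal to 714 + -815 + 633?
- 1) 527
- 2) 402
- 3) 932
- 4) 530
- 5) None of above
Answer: 5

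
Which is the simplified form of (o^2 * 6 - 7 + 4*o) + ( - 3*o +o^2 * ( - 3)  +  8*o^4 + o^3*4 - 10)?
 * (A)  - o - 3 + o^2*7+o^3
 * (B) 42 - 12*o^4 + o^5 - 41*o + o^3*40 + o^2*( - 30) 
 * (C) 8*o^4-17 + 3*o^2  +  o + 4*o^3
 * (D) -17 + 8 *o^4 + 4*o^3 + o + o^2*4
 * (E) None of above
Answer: C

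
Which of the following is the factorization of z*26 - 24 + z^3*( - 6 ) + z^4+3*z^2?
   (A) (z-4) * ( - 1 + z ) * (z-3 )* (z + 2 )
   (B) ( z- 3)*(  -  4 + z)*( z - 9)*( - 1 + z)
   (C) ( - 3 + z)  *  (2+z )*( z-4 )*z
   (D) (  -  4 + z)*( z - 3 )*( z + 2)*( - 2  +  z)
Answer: A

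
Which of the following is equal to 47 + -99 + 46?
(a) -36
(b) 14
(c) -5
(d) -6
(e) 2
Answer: d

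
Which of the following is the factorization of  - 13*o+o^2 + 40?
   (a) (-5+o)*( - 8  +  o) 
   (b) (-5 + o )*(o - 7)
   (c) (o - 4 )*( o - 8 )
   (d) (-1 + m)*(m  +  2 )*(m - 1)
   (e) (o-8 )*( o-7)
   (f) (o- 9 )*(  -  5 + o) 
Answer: a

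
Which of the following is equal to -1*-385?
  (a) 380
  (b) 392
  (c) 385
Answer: c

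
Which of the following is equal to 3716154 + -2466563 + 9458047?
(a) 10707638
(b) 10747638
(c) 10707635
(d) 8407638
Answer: a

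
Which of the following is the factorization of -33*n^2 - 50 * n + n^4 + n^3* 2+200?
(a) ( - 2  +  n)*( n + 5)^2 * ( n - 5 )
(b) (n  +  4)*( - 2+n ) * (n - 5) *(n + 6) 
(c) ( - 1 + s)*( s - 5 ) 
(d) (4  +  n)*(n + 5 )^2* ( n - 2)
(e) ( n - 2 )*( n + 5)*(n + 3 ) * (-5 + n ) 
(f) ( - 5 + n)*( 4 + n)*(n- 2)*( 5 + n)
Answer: f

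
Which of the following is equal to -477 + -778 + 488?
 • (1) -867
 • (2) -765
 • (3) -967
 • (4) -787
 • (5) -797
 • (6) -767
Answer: 6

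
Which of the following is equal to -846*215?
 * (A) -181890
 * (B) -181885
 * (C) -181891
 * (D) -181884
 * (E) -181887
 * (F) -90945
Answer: A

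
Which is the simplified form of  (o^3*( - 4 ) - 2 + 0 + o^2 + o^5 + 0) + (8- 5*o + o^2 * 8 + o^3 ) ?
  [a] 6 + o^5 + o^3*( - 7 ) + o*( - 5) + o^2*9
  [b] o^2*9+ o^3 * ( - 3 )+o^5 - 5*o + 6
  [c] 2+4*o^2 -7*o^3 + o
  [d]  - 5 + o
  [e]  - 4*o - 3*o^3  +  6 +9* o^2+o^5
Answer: b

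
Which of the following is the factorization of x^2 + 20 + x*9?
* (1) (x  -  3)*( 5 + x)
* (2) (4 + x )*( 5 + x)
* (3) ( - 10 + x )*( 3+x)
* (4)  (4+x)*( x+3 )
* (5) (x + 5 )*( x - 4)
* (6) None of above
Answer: 2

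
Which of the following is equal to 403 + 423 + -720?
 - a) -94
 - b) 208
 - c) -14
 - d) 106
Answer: d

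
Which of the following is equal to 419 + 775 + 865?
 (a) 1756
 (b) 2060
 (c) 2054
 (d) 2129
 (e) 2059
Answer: e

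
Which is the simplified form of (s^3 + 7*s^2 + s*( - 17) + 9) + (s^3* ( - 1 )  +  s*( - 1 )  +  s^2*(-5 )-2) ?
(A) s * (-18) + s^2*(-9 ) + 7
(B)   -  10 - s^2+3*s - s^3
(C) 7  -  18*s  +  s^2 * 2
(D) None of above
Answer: C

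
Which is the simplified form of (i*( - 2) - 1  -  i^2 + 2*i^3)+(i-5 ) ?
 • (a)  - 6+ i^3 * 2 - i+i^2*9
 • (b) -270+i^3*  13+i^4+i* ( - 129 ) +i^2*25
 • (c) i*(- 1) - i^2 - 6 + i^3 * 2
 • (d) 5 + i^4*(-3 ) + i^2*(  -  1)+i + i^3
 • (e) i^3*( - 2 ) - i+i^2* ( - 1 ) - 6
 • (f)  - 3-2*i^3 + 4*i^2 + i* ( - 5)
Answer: c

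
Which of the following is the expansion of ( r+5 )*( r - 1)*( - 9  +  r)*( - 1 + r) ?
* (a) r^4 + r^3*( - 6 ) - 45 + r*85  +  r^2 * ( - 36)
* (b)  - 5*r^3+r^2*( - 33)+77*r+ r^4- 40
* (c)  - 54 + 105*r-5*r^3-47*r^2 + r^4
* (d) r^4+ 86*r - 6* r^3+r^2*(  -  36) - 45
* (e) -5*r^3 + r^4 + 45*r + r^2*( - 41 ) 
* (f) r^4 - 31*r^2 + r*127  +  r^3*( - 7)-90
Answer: d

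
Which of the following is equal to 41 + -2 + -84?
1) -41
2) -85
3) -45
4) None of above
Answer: 3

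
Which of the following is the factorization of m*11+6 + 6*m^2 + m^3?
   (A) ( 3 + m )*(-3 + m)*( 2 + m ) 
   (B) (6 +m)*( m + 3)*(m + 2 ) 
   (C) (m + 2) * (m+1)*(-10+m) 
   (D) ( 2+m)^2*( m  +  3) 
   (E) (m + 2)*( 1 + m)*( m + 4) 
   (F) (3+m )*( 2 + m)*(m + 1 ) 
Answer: F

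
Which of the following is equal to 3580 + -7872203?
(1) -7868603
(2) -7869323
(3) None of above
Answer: 3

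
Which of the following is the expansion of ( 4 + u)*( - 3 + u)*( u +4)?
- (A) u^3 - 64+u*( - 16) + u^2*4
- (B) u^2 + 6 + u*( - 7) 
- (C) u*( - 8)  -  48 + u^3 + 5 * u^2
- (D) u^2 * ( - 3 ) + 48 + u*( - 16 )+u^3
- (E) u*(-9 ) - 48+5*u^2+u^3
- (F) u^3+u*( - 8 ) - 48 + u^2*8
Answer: C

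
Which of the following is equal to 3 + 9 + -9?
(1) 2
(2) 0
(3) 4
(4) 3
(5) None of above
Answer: 4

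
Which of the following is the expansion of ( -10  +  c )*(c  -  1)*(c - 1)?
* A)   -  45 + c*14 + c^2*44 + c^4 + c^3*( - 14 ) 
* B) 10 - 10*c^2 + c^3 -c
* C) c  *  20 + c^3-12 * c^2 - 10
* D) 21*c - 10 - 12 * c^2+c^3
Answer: D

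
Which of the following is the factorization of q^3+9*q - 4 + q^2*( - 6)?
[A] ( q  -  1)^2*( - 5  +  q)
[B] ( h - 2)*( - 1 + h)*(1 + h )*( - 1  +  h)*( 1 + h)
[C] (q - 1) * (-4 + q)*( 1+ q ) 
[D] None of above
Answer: D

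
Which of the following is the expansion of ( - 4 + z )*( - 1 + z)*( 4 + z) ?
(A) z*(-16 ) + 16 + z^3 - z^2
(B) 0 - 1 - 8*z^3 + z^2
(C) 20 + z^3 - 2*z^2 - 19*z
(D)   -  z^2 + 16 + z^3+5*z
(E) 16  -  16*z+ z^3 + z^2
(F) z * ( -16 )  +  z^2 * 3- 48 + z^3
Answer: A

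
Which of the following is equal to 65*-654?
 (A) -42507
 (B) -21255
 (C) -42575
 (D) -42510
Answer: D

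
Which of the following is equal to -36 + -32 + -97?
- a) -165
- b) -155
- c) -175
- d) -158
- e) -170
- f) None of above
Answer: a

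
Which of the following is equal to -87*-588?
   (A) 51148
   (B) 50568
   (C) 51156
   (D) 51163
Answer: C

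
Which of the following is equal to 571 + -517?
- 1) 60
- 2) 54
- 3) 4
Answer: 2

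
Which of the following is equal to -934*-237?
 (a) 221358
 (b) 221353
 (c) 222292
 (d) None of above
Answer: a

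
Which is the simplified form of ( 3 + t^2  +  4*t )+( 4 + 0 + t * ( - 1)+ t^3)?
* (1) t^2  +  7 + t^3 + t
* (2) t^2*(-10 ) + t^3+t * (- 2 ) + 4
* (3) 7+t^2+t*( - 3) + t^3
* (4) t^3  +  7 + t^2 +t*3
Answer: 4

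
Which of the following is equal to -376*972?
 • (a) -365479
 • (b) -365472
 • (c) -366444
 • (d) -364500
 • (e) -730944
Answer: b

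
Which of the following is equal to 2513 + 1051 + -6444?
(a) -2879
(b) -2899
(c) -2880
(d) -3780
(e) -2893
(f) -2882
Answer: c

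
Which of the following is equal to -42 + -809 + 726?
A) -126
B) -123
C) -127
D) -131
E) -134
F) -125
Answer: F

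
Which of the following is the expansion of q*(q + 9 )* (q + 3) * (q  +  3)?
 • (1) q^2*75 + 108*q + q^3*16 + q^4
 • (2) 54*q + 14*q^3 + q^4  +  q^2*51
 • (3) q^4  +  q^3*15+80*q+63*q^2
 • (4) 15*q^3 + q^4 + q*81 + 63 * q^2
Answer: 4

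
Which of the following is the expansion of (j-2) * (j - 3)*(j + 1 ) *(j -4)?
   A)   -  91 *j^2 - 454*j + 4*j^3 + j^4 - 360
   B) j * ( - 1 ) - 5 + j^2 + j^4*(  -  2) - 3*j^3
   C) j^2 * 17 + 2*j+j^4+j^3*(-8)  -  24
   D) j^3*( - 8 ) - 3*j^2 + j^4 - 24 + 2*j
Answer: C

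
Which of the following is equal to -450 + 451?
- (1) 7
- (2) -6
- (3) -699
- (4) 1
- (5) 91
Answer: 4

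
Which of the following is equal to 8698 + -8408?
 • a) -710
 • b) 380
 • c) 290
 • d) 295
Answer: c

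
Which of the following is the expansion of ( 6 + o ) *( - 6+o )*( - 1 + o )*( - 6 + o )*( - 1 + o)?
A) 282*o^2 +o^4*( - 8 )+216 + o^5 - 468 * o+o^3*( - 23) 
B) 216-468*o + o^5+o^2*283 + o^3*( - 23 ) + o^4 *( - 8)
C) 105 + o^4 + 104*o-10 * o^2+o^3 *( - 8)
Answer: A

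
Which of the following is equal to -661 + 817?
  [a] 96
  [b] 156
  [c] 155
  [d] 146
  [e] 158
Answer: b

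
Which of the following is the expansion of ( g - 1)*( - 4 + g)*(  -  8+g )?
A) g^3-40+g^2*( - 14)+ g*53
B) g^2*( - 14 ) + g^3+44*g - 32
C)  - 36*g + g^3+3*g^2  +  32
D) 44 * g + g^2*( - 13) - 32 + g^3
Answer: D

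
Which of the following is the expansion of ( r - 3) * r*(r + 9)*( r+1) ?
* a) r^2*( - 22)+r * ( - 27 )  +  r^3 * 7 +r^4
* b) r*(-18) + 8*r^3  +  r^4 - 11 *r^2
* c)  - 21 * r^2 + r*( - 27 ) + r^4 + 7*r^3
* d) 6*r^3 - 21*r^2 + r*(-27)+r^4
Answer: c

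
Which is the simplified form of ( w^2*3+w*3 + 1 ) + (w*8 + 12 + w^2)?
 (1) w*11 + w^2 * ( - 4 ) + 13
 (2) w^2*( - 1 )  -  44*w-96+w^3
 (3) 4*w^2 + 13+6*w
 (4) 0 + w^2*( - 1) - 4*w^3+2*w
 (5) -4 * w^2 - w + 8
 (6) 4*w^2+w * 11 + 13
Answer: 6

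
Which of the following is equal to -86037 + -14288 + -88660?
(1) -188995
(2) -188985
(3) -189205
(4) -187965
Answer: 2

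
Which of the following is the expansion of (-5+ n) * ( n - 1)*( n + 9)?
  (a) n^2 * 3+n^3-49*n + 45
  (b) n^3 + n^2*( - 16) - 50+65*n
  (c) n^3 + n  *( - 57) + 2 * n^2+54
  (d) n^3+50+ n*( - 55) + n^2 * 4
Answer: a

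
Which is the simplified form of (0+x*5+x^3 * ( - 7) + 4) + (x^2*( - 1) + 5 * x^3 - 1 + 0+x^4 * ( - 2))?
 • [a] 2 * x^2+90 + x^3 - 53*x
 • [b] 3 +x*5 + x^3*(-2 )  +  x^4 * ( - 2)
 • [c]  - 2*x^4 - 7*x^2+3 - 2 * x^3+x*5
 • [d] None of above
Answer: d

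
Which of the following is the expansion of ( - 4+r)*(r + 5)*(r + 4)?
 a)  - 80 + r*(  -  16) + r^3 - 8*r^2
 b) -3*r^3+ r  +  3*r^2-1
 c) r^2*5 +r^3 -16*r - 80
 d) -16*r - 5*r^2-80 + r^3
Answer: c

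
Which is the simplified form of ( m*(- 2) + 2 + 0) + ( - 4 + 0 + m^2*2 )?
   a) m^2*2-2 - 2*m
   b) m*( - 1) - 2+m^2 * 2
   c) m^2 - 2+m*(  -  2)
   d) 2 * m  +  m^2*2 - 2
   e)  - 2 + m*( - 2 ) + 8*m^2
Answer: a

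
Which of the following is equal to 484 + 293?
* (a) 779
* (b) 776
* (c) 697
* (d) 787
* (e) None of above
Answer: e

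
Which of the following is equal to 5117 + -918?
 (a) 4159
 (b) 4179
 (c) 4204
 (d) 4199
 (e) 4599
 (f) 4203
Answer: d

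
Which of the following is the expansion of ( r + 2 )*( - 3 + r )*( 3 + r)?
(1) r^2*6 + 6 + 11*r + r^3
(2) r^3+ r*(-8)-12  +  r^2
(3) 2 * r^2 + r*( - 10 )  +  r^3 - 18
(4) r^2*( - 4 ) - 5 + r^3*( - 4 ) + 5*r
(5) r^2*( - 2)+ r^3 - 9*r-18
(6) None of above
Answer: 6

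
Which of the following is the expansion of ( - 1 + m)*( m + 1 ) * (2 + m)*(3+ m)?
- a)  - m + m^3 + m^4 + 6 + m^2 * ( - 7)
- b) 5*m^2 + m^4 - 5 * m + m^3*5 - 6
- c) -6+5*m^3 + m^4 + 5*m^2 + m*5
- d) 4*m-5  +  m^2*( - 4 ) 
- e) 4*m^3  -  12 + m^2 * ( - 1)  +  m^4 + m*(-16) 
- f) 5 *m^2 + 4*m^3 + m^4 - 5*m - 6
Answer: b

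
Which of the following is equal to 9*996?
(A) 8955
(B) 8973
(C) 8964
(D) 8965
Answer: C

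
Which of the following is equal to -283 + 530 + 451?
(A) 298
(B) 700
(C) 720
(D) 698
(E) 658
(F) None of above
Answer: D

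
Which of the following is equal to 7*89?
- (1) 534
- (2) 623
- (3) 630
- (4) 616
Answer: 2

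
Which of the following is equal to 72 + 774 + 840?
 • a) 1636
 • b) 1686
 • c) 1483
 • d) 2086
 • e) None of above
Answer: b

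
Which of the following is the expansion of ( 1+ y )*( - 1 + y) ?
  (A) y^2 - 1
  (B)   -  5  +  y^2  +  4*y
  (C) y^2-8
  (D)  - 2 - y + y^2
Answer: A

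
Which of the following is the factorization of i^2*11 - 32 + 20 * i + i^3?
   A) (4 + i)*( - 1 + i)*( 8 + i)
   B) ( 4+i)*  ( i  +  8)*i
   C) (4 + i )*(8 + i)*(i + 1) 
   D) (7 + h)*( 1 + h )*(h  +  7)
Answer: A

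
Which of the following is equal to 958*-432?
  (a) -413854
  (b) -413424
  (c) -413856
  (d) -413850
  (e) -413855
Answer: c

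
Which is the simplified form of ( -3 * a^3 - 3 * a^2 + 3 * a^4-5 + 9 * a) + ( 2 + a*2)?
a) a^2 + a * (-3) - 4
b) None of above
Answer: b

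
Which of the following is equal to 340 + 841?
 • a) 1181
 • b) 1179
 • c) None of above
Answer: a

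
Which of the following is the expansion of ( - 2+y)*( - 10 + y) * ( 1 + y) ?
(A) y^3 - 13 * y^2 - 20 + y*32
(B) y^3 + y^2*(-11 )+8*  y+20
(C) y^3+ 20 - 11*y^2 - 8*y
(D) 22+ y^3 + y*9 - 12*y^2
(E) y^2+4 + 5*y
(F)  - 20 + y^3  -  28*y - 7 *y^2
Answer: B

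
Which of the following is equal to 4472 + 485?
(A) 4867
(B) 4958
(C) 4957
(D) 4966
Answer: C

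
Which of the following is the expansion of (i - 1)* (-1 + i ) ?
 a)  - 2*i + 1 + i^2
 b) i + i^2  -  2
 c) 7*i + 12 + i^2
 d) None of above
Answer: a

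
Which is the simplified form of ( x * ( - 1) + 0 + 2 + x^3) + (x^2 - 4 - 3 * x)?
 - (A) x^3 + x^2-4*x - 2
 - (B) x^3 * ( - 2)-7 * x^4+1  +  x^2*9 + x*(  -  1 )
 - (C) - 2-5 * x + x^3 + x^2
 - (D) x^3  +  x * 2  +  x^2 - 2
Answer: A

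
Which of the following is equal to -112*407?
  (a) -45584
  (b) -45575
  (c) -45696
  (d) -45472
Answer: a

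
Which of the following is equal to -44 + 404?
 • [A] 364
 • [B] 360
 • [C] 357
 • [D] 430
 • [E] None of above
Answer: B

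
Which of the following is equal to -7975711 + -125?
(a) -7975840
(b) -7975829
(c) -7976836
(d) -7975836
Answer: d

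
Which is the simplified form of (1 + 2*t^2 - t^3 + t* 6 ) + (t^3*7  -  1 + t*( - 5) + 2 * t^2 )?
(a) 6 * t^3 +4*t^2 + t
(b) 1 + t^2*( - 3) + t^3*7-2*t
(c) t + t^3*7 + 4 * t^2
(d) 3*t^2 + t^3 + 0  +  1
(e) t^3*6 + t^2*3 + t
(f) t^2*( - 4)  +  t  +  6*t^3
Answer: a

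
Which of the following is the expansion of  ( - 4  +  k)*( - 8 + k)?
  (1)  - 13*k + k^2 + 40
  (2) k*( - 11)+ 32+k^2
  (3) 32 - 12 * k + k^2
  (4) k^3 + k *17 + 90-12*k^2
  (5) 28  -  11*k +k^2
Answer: 3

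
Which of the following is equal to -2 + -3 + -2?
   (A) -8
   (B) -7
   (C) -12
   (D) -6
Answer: B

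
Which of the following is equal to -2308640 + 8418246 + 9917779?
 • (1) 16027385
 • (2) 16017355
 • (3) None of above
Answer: 1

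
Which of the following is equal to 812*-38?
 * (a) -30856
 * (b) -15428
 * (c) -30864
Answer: a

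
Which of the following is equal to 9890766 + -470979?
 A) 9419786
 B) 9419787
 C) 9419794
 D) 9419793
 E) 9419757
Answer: B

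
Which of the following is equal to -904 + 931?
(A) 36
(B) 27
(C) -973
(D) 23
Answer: B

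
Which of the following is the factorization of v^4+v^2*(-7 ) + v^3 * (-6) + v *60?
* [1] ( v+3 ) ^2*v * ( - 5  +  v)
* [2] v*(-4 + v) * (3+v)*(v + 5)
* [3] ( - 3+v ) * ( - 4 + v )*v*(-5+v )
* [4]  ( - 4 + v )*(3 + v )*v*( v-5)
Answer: 4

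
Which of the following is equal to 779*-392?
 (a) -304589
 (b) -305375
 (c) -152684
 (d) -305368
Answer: d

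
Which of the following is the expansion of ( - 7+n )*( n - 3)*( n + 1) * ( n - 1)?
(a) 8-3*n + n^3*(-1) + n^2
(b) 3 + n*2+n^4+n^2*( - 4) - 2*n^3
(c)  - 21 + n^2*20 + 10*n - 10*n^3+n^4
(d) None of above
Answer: c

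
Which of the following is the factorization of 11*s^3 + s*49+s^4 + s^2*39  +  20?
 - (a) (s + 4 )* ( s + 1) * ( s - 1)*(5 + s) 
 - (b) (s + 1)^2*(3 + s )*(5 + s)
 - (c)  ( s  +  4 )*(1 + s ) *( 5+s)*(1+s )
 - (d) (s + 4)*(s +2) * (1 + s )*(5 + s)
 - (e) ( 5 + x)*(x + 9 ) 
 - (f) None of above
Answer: c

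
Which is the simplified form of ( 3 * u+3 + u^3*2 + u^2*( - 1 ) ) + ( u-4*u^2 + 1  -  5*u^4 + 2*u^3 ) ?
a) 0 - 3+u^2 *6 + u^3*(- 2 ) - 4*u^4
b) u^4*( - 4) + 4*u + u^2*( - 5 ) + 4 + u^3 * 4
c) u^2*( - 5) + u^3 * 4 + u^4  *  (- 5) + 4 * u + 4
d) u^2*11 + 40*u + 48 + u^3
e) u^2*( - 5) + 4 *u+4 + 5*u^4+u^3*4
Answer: c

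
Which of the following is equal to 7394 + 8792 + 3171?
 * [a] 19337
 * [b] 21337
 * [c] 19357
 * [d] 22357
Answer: c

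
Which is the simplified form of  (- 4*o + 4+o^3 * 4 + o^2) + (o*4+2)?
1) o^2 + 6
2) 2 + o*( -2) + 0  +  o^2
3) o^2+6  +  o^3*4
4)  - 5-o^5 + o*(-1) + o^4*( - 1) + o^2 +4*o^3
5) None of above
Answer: 3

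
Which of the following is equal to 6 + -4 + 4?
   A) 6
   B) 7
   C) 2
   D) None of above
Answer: A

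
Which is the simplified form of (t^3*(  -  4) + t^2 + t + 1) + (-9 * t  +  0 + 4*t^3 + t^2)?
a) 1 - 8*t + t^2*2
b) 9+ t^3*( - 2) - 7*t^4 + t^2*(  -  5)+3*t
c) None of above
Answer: a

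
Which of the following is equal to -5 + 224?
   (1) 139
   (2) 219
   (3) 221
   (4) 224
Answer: 2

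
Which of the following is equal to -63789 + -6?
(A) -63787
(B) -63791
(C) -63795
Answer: C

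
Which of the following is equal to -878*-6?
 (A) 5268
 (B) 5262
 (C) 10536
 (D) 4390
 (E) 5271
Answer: A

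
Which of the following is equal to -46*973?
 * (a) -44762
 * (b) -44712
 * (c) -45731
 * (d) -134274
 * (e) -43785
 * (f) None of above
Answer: f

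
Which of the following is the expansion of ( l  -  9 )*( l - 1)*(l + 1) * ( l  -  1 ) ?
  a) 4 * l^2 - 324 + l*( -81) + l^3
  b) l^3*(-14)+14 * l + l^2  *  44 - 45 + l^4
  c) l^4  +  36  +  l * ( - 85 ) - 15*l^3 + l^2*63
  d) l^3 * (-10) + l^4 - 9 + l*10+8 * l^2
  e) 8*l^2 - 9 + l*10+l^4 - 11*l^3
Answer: d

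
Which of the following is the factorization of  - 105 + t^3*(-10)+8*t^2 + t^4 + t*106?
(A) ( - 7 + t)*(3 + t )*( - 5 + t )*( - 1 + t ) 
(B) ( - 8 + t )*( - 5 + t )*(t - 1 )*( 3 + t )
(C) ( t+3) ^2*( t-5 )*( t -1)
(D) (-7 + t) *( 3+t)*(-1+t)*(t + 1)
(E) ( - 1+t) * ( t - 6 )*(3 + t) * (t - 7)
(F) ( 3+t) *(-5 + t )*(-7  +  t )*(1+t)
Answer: A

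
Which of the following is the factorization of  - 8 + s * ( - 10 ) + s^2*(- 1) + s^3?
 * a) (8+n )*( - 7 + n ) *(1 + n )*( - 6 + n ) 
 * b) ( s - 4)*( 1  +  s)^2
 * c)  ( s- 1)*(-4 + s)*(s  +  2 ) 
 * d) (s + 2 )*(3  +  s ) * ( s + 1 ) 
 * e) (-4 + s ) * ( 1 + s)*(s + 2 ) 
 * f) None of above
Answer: e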